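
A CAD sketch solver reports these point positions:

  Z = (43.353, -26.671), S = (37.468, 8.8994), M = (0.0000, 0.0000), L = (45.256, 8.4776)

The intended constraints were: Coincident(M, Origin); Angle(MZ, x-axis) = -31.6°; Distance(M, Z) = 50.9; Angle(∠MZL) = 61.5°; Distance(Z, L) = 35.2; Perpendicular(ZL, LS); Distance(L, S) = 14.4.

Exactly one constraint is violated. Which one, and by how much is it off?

Distance(L, S) = 14.4 — off by 6.60.

M = (0.00, 0.00) ✓; MZ at -31.60° ✓; |MZ| = 50.90 ✓; ∠MZL = 61.50° ✓; |ZL| = 35.20 ✓; ∠(ZL, LS) = 90.00° ✓; |LS| = 7.799 ✗.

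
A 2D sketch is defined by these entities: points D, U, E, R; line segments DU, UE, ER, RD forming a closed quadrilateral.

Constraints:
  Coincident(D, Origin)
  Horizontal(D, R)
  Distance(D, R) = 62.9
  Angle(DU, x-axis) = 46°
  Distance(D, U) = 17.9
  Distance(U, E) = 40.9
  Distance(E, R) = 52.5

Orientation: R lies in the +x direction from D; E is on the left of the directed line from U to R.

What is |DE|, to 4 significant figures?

58.70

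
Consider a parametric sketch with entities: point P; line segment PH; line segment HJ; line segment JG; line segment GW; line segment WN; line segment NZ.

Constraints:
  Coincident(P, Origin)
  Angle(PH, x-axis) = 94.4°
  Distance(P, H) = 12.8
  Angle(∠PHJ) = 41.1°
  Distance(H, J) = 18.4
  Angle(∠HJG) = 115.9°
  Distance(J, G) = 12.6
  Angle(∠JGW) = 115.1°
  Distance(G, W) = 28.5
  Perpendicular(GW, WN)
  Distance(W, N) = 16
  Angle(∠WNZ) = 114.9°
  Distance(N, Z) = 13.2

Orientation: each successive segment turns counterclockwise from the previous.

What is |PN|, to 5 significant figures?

22.013

∠JGW = 115.1° gives GW at 2.3000° from the x-axis; with |GW| = 28.5, W = (22.297, -12.033). GW is perpendicular to WN, so WN runs at 92.300°; with |WN| = 16.0, N = (21.655, 3.9540). Then |PN| = |N − P| = 22.013.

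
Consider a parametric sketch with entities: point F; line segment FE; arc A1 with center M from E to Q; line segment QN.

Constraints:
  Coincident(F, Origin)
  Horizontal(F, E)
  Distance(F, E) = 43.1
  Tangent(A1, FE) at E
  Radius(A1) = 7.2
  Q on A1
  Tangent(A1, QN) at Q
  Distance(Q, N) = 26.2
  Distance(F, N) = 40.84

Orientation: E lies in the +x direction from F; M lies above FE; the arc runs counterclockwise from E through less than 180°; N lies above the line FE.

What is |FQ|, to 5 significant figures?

49.449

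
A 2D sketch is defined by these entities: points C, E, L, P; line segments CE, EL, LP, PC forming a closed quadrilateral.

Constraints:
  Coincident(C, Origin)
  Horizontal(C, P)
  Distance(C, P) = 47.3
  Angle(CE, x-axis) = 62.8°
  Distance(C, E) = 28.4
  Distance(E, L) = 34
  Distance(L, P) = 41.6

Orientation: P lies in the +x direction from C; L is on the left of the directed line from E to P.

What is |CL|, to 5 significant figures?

59.614

C is at the origin; C and P share the same y with |CP| = 47.3 and P in +x, so P = (47.3, 0). CE runs at 62.8° with |CE| = 28.4, so E = (12.982, 25.259). L is determined by |EL| = 34.0 and |LP| = 41.6 together: it lies at the intersection of circle(E, 34.0) and circle(P, 41.6). With |EP| = 42.612, the foot of the radical line on EP is 14.564 from E and the perpendicular offset is √(34.0² − 14.564²) = 30.723. Taking the left-of-EP solution: L = (42.923, 41.369).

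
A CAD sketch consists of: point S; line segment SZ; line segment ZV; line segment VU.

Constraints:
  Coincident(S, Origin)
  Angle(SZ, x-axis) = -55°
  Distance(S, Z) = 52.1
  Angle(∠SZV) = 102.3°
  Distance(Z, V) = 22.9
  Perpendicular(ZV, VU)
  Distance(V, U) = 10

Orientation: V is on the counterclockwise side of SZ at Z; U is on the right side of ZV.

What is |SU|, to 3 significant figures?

69.8

S is at the origin; SZ runs at -55.0° with length 52.1, so Z = 52.1·(cos -55.0°, sin -55.0°) = (29.9, -42.7). ∠SZV = 102.3°, so ZV runs at -55.0° + (180° − 102.3°) = 22.7° from the x-axis; with |ZV| = 22.9, V = Z + 22.9·(cos 22.7°, sin 22.7°) = (51.0, -33.8). The perpendicularity gives VU at right angles to ZV; with |VU| = 10.0 on the right of ZV, U = V + 10.0·(0.386, -0.923) = (54.9, -43.1). Then |SU| = |U − S| = 69.8.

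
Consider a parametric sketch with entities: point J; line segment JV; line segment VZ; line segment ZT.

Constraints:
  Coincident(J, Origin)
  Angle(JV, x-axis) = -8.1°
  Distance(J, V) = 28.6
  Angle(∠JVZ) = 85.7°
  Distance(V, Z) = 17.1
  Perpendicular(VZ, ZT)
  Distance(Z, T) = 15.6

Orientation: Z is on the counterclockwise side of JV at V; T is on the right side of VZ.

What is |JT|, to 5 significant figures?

46.585

J is at the origin; JV runs at -8.1° with length 28.6, so V = 28.6·(cos -8.1°, sin -8.1°) = (28.315, -4.0298). ∠JVZ = 85.7°, so VZ runs at -8.1° + (180° − 85.7°) = 86.200° from the x-axis; with |VZ| = 17.1, Z = V + 17.1·(cos 86.200°, sin 86.200°) = (29.448, 13.033). VZ ⟂ ZT; with |ZT| = 15.6 on the right of VZ, T = Z + 15.6·(0.99780, -0.066274) = (45.014, 11.999). Then |JT| = |T − J| = 46.585.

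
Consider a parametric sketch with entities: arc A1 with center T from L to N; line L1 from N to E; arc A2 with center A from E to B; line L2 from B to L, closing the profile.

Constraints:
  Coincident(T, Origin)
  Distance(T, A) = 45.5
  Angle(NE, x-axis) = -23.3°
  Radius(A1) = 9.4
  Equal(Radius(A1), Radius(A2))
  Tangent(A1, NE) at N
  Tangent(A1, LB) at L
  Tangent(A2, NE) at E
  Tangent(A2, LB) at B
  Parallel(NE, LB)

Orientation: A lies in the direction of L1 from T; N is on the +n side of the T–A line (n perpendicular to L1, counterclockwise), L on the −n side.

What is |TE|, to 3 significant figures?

46.5

The slot axis is L1's direction at -23.3°, so u = (cos -23.3°, sin -23.3°) = (0.918, -0.396) and n = (−sin -23.3°, cos -23.3°) = (0.396, 0.918). T is at the origin and A lies 45.5 along u from T, so A = 45.5·u = (41.8, -18.0). Tangency of A1 to both parallel lines with radius 9.4 puts N and L at T ± 9.4·n: N = (3.72, 8.63), L = (-3.72, -8.63). Equal radii place E and B the same way about A: E = A + 9.4·n = (45.5, -9.36), B = A − 9.4·n = (38.1, -26.6). Then |TE| = |E − T| = 46.5.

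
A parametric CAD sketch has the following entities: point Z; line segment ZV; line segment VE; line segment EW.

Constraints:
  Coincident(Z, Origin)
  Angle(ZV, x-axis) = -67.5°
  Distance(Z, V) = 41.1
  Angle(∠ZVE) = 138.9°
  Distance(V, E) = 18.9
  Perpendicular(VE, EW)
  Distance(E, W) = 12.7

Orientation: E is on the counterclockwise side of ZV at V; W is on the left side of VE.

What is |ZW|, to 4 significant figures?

51.89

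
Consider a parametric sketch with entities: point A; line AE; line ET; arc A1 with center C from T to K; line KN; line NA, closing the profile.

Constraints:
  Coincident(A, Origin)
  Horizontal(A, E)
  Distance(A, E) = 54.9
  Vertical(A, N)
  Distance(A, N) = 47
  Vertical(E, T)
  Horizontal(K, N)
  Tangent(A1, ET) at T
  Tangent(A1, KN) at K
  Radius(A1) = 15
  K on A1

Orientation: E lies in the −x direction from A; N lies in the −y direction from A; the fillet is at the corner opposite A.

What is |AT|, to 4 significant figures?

63.55

The virtual corner opposite A is at (-54.90, -47.00). Tangency of A1 to ET means the radius CT is perpendicular to ET and tangency of A1 to KN means the radius CK is perpendicular to KN, with radius 15.0, so the center C sits 15.0 in from both sides at C = (-39.90, -32.00). That places the tangent points at T = (-54.90, -32.00) on ET and K = (-39.90, -47.00) on KN. Then |AT| = |T − A| = 63.55.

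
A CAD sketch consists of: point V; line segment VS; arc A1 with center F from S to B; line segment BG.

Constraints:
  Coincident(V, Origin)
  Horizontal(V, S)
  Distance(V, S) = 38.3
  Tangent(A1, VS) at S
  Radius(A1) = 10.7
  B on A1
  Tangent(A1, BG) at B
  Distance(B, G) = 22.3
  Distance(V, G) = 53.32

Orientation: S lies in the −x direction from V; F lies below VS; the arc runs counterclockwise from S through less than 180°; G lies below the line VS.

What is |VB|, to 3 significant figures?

50.4

Checks: |FB| = 10.70 ✓; ∠(FB, BG) = 90.00° ✓; |BG| = 22.30 ✓; |VG| = 53.32 ✓.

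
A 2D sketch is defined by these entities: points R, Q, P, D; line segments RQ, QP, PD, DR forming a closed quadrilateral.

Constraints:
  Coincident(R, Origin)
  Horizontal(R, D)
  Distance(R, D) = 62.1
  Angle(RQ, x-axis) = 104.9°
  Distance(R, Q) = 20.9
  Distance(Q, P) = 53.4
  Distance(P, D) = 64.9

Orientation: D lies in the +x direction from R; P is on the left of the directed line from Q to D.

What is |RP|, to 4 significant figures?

66.33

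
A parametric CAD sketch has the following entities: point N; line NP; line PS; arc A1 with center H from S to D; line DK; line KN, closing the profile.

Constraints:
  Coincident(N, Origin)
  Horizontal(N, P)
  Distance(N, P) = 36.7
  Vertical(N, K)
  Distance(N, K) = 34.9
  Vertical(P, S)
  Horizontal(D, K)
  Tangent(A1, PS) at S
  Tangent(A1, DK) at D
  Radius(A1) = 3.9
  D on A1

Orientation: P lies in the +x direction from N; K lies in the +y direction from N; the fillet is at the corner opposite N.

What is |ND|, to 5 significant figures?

47.894

N is at the origin; N and P share the same y with |NP| = 36.7 and P on the +x side, so P = (36.700, 0.0000). NK is vertical with |NK| = 34.9 and K on the +y side, so K = (0.0000, 34.900). The virtual corner opposite N is at (36.700, 34.900). Since A1 is tangent to PS there, HS ⟂ PS and since A1 is tangent to DK there, HD ⟂ DK, with radius 3.9, so the center H sits 3.9 in from both sides at H = (32.800, 31.000). That places the tangent points at S = (36.700, 31.000) on PS and D = (32.800, 34.900) on DK. Then |ND| = |D − N| = 47.894.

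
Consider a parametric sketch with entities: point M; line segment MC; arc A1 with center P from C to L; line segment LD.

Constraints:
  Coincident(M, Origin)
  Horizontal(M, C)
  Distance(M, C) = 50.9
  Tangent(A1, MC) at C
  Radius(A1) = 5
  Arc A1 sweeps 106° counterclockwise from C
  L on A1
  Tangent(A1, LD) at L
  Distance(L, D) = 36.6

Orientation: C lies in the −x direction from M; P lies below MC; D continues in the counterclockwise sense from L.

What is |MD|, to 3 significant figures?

61.7

M is at the origin; M and C share the same y with |MC| = 50.9 and C on the −x side, so C = (-50.9, 0.00). The tangent condition forces PC to be normal to MC, so P = C + (0, -5) = (-50.9, -5.00). On A1, C sits at bearing 90° from P; a 106° counterclockwise sweep puts L at bearing 196°, so L = P + 5.0·(cos 196°, sin 196°) = (-55.7, -6.38). Since A1 is tangent to LD there, PL ⟂ LD, so LD runs along (−sin 196°, cos 196°); with |LD| = 36.6, D = (-45.6, -41.6). Then |MD| = |D − M| = 61.7.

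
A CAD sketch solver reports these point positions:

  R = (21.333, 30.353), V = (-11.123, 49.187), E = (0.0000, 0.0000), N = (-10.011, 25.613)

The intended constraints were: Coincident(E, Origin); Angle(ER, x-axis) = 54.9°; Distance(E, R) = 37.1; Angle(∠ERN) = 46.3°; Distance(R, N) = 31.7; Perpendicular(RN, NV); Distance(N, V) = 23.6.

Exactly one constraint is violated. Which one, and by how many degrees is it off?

Perpendicular(RN, NV) — off by 5.90°.

E = (0.00, 0.00) ✓; ER at 54.90° ✓; |ER| = 37.10 ✓; ∠ERN = 46.30° ✓; |RN| = 31.70 ✓; ∠(RN, NV) = 95.90° ✗; |NV| = 23.60 ✓.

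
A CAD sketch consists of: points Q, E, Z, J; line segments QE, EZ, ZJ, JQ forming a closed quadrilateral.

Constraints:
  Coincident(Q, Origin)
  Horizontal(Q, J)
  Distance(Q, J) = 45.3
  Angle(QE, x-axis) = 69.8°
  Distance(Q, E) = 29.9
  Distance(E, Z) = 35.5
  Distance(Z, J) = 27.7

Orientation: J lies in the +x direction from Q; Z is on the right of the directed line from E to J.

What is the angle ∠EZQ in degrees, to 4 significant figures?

57.37°

Checks: |EZ| = 35.50 ✓; |ZJ| = 27.70 ✓.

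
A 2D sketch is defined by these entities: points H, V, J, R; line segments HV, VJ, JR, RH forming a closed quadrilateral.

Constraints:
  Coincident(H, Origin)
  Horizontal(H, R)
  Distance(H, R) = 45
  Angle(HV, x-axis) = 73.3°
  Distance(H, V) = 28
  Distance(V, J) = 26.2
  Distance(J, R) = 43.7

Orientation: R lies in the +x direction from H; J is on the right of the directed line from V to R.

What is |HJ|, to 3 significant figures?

2.00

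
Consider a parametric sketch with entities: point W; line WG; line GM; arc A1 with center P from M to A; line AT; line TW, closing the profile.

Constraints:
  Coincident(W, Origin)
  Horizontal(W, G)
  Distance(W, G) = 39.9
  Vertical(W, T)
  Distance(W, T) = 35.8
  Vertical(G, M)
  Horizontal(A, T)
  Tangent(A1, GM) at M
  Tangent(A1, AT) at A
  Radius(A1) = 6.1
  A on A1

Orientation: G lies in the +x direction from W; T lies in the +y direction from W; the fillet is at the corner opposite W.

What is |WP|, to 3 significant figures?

45.0

WT is vertical with |WT| = 35.8 and T on the +y side, so T = (0.00, 35.8). The virtual corner opposite W is at (39.9, 35.8). The tangent condition forces PM to be normal to GM and the tangent condition forces PA to be normal to AT, with radius 6.1, so the center P sits 6.1 in from both sides at P = (33.8, 29.7). Then |WP| = |P − W| = 45.0.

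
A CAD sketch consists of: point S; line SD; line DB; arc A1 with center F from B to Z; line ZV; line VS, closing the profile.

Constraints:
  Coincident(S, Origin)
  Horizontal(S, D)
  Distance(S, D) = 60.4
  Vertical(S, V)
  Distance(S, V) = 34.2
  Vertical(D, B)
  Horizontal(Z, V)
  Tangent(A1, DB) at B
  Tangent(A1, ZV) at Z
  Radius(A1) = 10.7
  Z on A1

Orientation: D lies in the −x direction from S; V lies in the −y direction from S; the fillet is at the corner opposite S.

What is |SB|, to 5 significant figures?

64.811

The virtual corner opposite S is at (-60.400, -34.200). Tangency of A1 to DB means the radius FB is perpendicular to DB and since A1 is tangent to ZV there, FZ ⟂ ZV, with radius 10.7, so the center F sits 10.7 in from both sides at F = (-49.700, -23.500). That places the tangent points at B = (-60.400, -23.500) on DB and Z = (-49.700, -34.200) on ZV. Then |SB| = |B − S| = 64.811.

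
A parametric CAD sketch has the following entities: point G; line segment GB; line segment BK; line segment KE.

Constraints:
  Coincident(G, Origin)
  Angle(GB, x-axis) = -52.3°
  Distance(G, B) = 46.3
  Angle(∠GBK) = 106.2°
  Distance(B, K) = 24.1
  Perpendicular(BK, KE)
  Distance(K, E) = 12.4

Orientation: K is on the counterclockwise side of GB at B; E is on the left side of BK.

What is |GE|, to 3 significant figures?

49.0

G is at the origin; GB runs at -52.3° with length 46.3, so B = 46.3·(cos -52.3°, sin -52.3°) = (28.3, -36.6). ∠GBK = 106.2°, so BK runs at -52.3° + (180° − 106.2°) = 21.5° from the x-axis; with |BK| = 24.1, K = B + 24.1·(cos 21.5°, sin 21.5°) = (50.7, -27.8). BK ⟂ KE; with |KE| = 12.4 on the left of BK, E = K + 12.4·(-0.367, 0.930) = (46.2, -16.3). Then |GE| = |E − G| = 49.0.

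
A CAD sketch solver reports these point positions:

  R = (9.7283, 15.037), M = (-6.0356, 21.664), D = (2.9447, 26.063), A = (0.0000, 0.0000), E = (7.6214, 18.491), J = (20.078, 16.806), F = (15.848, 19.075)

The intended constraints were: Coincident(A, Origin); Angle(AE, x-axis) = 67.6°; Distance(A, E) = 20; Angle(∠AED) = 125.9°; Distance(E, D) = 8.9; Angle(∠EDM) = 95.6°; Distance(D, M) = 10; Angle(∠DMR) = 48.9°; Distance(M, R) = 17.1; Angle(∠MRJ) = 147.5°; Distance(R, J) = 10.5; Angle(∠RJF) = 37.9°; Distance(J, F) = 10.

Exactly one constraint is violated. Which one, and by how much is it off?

Distance(J, F) = 10 — off by 5.20.

A = (0.00, 0.00) ✓; AE at 67.60° ✓; |AE| = 20.00 ✓; ∠AED = 125.9° ✓; |ED| = 8.900 ✓; ∠EDM = 95.60° ✓; |DM| = 10.00 ✓; ∠DMR = 48.90° ✓; |MR| = 17.10 ✓; ∠MRJ = 147.5° ✓; |RJ| = 10.50 ✓; ∠RJF = 37.91° ✓; |JF| = 4.800 ✗.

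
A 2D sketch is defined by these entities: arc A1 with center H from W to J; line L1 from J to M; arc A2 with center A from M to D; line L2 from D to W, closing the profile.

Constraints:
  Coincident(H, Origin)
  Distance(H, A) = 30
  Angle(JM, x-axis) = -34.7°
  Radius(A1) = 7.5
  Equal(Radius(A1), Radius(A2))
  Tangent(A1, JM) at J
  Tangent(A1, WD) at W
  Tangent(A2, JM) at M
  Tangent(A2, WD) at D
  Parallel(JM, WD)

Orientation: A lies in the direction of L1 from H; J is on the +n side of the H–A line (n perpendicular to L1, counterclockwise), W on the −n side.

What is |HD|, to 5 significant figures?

30.923

The slot axis is L1's direction at -34.7°, so u = (cos -34.7°, sin -34.7°) = (0.82214, -0.56928) and n = (−sin -34.7°, cos -34.7°) = (0.56928, 0.82214). H is at the origin and A lies 30.0 along u from H, so A = 30.0·u = (24.664, -17.078). Tangency of A1 to both parallel lines with radius 7.5 puts J and W at H ± 7.5·n: J = (4.2696, 6.1661), W = (-4.2696, -6.1661). Equal radii place M and D the same way about A: M = A + 7.5·n = (28.934, -10.912), D = A − 7.5·n = (20.395, -23.244). Then |HD| = |D − H| = 30.923.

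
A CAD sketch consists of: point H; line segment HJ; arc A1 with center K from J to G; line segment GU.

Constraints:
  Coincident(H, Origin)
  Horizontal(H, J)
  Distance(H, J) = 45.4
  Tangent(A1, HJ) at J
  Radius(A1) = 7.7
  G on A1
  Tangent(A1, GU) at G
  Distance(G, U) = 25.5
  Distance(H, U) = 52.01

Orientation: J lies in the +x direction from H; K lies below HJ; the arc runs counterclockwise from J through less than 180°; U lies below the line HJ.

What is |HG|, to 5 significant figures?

38.617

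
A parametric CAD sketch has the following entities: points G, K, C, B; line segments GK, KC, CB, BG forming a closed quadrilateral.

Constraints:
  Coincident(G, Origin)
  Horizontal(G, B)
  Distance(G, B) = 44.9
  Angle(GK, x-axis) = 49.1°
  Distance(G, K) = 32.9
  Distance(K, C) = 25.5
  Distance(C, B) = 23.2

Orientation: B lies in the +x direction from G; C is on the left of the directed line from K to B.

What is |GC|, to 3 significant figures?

52.4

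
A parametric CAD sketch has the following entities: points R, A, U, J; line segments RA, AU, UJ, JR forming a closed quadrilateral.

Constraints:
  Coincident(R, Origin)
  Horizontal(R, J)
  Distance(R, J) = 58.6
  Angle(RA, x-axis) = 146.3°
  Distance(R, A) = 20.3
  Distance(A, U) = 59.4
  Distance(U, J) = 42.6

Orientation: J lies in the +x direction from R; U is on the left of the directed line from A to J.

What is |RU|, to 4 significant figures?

51.93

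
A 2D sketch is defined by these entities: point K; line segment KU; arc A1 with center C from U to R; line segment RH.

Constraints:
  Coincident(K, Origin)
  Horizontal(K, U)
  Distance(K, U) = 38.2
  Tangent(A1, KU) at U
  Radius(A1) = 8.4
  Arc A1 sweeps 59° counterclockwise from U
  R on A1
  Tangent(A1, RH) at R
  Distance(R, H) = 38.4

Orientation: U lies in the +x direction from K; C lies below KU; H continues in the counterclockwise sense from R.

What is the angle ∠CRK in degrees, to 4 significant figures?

156.5°

K is at the origin; K and U share the same y with |KU| = 38.2 and U on the +x side, so U = (38.20, 0.000). A1 meets KU tangentially, so CU is at right angles to KU, so C = U + (0, -8.4) = (38.20, -8.400). On A1, U sits at bearing 90° from C; a 59° counterclockwise sweep puts R at bearing 149°, so R = C + 8.4·(cos 149°, sin 149°) = (31.00, -4.074). Then cos ∠CRK = RC·RK / (|RC||RK|), giving 156.5°.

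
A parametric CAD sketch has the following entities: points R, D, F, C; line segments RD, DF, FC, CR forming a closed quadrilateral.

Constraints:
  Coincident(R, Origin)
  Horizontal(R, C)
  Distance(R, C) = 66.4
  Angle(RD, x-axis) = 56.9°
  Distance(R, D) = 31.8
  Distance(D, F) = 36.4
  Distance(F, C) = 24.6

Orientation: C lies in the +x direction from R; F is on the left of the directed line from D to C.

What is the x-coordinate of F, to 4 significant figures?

53.30

R is at the origin; RC is horizontal with |RC| = 66.4 and C in +x, so C = (66.4, 0). RD runs at 56.9° with |RD| = 31.8, so D = (17.37, 26.64). F is determined by |DF| = 36.4 and |FC| = 24.6 together: it lies at the intersection of circle(D, 36.4) and circle(C, 24.6). With |DC| = 55.80, the foot of the radical line on DC is 34.35 from D and the perpendicular offset is √(36.4² − 34.35²) = 12.04. Taking the left-of-DC solution: F = (53.30, 20.82).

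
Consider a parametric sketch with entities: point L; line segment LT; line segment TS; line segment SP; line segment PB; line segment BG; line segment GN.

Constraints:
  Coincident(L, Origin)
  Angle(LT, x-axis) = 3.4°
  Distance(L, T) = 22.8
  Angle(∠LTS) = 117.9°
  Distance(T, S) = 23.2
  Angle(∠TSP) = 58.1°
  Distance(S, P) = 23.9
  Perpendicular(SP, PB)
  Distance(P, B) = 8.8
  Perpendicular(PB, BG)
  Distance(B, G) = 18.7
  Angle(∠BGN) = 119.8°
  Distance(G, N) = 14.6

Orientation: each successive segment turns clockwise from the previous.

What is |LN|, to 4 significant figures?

43.09

L is at the origin; LT runs at 3.4° with length 22.8, so T = (22.76, 1.352). ∠LTS = 117.9° gives TS at -58.70° from the x-axis; with |TS| = 23.2, S = (34.81, -18.47). ∠TSP = 58.1° gives SP at 179.4° from the x-axis; with |SP| = 23.9, P = (10.91, -18.22). SP ⟂ PB, so PB runs at 89.40°; with |PB| = 8.8, B = (11.01, -9.421). PB ⟂ BG, so BG runs at -0.6000°; with |BG| = 18.7, G = (29.71, -9.617). ∠BGN = 119.8° gives GN at -60.80° from the x-axis; with |GN| = 14.6, N = (36.83, -22.36). Then |LN| = |N − L| = 43.09.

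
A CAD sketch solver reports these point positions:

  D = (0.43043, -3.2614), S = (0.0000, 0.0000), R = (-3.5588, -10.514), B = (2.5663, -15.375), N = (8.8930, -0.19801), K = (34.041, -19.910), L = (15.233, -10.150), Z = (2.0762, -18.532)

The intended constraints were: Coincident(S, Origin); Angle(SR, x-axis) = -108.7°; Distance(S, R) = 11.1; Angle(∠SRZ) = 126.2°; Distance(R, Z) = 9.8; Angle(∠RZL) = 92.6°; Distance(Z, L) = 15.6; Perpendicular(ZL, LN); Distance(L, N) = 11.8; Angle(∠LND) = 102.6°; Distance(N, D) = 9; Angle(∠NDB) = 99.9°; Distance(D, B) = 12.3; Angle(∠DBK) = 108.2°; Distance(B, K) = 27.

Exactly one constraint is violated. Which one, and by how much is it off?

Distance(B, K) = 27 — off by 4.80.

S = (0.00, 0.00) ✓; SR at -108.7° ✓; |SR| = 11.10 ✓; ∠SRZ = 126.2° ✓; |RZ| = 9.800 ✓; ∠RZL = 92.60° ✓; |ZL| = 15.60 ✓; ∠(ZL, LN) = 90.00° ✓; |LN| = 11.80 ✓; ∠LND = 102.6° ✓; |ND| = 9.000 ✓; ∠NDB = 99.90° ✓; |DB| = 12.30 ✓; ∠DBK = 108.2° ✓; |BK| = 31.80 ✗.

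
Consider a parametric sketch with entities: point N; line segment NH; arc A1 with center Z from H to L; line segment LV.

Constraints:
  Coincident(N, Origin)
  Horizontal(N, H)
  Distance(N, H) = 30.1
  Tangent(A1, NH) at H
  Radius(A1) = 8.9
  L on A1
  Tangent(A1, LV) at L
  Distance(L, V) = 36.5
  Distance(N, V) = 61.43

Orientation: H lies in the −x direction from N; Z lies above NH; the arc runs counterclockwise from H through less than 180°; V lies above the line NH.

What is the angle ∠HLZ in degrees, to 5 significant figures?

28.524°

N is at the origin; N and H share the same y with |NH| = 30.1 and H on the −x side, so H = (-30.100, 0.0000). The tangent condition forces ZH to be normal to NH, so Z = H + (0, 8.9) = (-30.100, 8.9000). Since ZL ⟂ LV (tangency), |ZV| = √(8.9² + 36.5²) = 37.569 regardless of where L sits on A1. So V lies on both circle(N, 61.43) and circle(Z, 37.569); the above-NH intersection is V = (-42.486, 44.369). L is the foot of the tangent from V: L = (-22.632, 13.741).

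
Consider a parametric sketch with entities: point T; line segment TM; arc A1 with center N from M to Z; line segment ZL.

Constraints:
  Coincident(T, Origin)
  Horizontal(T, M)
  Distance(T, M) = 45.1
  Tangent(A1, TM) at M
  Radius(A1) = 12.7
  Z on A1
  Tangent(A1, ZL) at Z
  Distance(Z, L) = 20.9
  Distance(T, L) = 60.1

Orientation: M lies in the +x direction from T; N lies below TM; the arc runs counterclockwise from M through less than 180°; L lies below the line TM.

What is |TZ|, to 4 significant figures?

40.34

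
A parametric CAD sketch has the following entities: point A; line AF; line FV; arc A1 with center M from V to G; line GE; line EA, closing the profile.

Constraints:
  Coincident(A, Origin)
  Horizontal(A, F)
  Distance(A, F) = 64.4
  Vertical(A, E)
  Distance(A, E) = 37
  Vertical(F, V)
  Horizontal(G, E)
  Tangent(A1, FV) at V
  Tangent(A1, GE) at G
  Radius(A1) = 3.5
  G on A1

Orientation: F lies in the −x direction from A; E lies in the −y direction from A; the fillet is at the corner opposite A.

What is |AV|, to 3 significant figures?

72.6

A is at the origin; A and F share the same y with |AF| = 64.4 and F on the −x side, so F = (-64.4, 0.00). AE is vertical with |AE| = 37.0 and E on the −y side, so E = (0.00, -37.0). The virtual corner opposite A is at (-64.4, -37.0). A1 meets FV tangentially, so MV is at right angles to FV and since A1 is tangent to GE there, MG ⟂ GE, with radius 3.5, so the center M sits 3.5 in from both sides at M = (-60.9, -33.5). That places the tangent points at V = (-64.4, -33.5) on FV and G = (-60.9, -37.0) on GE. Then |AV| = |V − A| = 72.6.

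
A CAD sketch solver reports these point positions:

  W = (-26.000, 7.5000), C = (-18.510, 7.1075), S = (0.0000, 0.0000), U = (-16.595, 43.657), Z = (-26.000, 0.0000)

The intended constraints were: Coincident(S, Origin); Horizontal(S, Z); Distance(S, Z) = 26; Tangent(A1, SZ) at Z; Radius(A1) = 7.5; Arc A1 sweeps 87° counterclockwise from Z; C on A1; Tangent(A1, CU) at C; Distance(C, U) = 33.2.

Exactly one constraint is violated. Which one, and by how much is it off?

Distance(C, U) = 33.2 — off by 3.40.

S = (0.00, 0.00) ✓; S.y = 0.00, Z.y = 0.00 ✓; |SZ| = 26.00 ✓; ∠(WZ, ZS) = 90.00° ✓; |WZ| = 7.500 ✓; bearing(W→C) − bearing(W→Z) = 87.00° ✓; |WC| = 7.500 ✓; ∠(WC, CU) = 90.00° ✓; |CU| = 36.60 ✗.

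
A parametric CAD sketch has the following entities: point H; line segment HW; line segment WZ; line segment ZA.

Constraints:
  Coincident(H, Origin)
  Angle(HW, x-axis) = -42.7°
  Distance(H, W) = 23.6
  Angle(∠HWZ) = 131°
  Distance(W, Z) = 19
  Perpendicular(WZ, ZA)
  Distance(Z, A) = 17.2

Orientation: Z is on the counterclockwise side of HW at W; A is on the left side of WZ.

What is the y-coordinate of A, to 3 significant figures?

3.18

∠HWZ = 131.0°, so WZ runs at -42.7° + (180° − 131.0°) = 6.30° from the x-axis; with |WZ| = 19.0, Z = W + 19.0·(cos 6.30°, sin 6.30°) = (36.2, -13.9). WZ is perpendicular to ZA; with |ZA| = 17.2 on the left of WZ, A = Z + 17.2·(-0.110, 0.994) = (34.3, 3.18). So A.y = 3.18.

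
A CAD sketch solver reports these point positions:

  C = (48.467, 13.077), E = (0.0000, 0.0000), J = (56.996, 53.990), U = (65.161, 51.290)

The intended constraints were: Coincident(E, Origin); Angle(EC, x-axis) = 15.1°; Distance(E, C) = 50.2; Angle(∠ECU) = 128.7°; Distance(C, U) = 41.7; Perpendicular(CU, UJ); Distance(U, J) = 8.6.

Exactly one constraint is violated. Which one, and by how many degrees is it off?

Perpendicular(CU, UJ) — off by 5.30°.

E = (0.00, 0.00) ✓; EC at 15.10° ✓; |EC| = 50.20 ✓; ∠ECU = 128.7° ✓; |CU| = 41.70 ✓; ∠(CU, UJ) = 95.30° ✗; |UJ| = 8.600 ✓.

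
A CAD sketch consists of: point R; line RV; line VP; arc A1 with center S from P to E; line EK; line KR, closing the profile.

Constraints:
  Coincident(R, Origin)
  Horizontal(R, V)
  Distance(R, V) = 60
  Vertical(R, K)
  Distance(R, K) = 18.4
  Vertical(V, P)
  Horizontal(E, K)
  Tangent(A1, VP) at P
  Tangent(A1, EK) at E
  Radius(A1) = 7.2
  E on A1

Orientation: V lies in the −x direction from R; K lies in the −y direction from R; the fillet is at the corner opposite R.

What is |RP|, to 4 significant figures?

61.04

The virtual corner opposite R is at (-60.00, -18.40). A1 meets VP tangentially, so SP is at right angles to VP and tangency of A1 to EK means the radius SE is perpendicular to EK, with radius 7.2, so the center S sits 7.2 in from both sides at S = (-52.80, -11.20). That places the tangent points at P = (-60.00, -11.20) on VP and E = (-52.80, -18.40) on EK. Then |RP| = |P − R| = 61.04.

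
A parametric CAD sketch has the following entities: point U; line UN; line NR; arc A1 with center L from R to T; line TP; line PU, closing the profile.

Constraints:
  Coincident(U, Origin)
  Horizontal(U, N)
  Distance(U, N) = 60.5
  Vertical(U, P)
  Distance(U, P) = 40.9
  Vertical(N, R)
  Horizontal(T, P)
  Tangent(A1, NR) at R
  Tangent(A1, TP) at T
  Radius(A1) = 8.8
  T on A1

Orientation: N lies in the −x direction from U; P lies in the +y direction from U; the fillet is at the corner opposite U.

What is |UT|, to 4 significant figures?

65.92

The virtual corner opposite U is at (-60.50, 40.90). Tangency of A1 to NR means the radius LR is perpendicular to NR and A1 meets TP tangentially, so LT is at right angles to TP, with radius 8.8, so the center L sits 8.8 in from both sides at L = (-51.70, 32.10). That places the tangent points at R = (-60.50, 32.10) on NR and T = (-51.70, 40.90) on TP. Then |UT| = |T − U| = 65.92.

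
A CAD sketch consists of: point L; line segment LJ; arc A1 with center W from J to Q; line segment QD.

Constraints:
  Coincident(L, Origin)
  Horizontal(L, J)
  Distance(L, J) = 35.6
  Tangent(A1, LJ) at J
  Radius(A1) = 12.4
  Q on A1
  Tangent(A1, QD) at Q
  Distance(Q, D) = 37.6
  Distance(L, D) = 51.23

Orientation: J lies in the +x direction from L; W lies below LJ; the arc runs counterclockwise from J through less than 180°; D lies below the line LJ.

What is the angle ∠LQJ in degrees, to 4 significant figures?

114.4°

L is at the origin; LJ is horizontal with |LJ| = 35.6 and J on the +x side, so J = (35.60, 0.000). Tangency of A1 to LJ means the radius WJ is perpendicular to LJ, so W = J + (0, -12.4) = (35.60, -12.40). Since WQ ⟂ QD (tangency), |WD| = √(12.4² + 37.6²) = 39.59 regardless of where Q sits on A1. So D lies on both circle(L, 51.23) and circle(W, 39.59); the below-LJ intersection is D = (18.11, -47.92). Q is the foot of the tangent from D: Q = (23.32, -10.68).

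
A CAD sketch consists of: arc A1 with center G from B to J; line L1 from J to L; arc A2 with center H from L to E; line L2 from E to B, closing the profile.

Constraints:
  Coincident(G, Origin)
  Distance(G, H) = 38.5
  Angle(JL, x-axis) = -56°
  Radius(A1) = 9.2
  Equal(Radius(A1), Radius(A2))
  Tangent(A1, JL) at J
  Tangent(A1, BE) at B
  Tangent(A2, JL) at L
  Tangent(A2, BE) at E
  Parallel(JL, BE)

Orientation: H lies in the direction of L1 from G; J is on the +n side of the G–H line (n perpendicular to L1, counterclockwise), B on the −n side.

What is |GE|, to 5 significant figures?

39.584

The slot axis is L1's direction at -56.0°, so u = (cos -56.0°, sin -56.0°) = (0.55919, -0.82904) and n = (−sin -56.0°, cos -56.0°) = (0.82904, 0.55919). G is at the origin and H lies 38.5 along u from G, so H = 38.5·u = (21.529, -31.918). Tangency of A1 to both parallel lines with radius 9.2 puts J and B at G ± 9.2·n: J = (7.6271, 5.1446), B = (-7.6271, -5.1446). Equal radii place L and E the same way about H: L = H + 9.2·n = (29.156, -26.773), E = H − 9.2·n = (13.902, -37.063). Then |GE| = |E − G| = 39.584.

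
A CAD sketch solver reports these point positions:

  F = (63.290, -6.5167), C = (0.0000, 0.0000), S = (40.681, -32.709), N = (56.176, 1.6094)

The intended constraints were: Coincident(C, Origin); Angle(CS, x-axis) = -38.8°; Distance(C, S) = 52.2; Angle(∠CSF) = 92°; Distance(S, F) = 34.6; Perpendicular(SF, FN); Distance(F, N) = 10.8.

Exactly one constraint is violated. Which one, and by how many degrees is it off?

Perpendicular(SF, FN) — off by 8.00°.

C = (0.00, 0.00) ✓; CS at -38.80° ✓; |CS| = 52.20 ✓; ∠CSF = 92.00° ✓; |SF| = 34.60 ✓; ∠(SF, FN) = 82.00° ✗; |FN| = 10.80 ✓.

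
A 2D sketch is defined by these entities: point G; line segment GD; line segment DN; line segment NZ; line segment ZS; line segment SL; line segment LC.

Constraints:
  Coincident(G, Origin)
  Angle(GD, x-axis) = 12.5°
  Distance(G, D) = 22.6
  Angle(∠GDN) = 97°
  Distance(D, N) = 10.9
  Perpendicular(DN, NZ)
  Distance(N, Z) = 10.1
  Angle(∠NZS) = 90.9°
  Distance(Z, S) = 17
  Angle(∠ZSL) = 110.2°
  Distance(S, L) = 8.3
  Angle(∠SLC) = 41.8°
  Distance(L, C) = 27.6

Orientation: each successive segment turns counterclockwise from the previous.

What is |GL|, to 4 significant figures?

20.80

∠NZS = 90.9° gives ZS at -85.40° from the x-axis; with |ZS| = 17.0, S = (12.33, -2.172). ∠ZSL = 110.2° gives SL at -15.60° from the x-axis; with |SL| = 8.3, L = (20.32, -4.404). Then |GL| = |L − G| = 20.80.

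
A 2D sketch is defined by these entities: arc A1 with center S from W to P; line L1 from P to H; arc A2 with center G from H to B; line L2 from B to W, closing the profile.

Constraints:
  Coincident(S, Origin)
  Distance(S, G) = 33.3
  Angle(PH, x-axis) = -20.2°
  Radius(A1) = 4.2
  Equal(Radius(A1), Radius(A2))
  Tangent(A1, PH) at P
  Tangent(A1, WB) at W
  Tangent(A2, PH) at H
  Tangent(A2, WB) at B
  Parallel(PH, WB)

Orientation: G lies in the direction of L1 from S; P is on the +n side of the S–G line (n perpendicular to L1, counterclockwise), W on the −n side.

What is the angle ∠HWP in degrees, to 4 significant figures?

75.84°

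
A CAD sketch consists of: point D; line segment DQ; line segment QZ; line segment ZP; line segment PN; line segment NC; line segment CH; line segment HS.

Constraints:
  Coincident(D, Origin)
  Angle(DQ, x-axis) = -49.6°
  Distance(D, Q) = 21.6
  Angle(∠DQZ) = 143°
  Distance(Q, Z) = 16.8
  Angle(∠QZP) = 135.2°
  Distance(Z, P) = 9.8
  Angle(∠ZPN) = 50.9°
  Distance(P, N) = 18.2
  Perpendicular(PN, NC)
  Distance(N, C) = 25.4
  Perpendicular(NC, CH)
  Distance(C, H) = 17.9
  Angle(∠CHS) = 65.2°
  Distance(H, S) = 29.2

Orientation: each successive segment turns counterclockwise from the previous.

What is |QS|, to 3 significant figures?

14.7

D is at the origin; DQ runs at -49.6° with length 21.6, so Q = (14.0, -16.4). ∠DQZ = 143.0° gives QZ at -12.6° from the x-axis; with |QZ| = 16.8, Z = (30.4, -20.1). ∠QZP = 135.2° gives ZP at 32.2° from the x-axis; with |ZP| = 9.8, P = (38.7, -14.9). ∠ZPN = 50.9° gives PN at 161° from the x-axis; with |PN| = 18.2, N = (21.4, -9.06). The perpendicularity gives NC at right angles to PN, so NC runs at -109°; with |NC| = 25.4, C = (13.3, -33.1). The perpendicularity gives CH at right angles to NC, so CH runs at -18.7°; with |CH| = 17.9, H = (30.3, -38.9). ∠CHS = 65.2° gives HS at 96.1° from the x-axis; with |HS| = 29.2, S = (27.2, -9.82). Then |QS| = |S − Q| = 14.7.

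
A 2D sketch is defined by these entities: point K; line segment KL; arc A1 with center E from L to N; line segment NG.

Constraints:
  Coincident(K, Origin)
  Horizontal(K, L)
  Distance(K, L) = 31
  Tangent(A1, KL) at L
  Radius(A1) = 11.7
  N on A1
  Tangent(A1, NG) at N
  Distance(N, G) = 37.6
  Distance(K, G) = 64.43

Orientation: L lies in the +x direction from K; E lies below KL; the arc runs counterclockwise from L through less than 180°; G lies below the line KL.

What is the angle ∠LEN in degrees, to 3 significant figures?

122°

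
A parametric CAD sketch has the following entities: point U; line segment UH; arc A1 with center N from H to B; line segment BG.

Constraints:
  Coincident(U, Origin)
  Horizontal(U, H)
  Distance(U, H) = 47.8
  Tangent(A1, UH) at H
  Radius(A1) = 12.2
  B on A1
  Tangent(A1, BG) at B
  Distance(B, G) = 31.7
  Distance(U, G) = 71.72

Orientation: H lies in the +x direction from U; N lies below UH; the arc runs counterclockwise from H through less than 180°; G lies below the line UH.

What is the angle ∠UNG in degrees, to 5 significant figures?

117.67°

Checks: |NB| = 12.20 ✓; ∠(NB, BG) = 90.00° ✓; |BG| = 31.70 ✓; |UG| = 71.72 ✓.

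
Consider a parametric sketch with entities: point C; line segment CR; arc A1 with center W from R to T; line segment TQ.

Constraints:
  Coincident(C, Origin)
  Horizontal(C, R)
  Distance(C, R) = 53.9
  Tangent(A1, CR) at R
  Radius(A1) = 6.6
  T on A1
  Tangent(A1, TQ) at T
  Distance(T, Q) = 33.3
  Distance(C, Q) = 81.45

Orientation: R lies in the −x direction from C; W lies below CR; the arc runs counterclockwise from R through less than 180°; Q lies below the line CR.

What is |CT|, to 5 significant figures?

59.992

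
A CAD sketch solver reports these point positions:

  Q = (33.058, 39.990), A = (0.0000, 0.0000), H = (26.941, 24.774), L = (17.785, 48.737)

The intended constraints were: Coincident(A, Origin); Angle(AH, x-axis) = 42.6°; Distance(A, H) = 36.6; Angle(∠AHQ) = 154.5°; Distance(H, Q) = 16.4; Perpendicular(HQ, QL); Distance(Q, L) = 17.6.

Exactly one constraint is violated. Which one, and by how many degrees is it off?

Perpendicular(HQ, QL) — off by 7.90°.

A = (0.00, 0.00) ✓; AH at 42.60° ✓; |AH| = 36.60 ✓; ∠AHQ = 154.5° ✓; |HQ| = 16.40 ✓; ∠(HQ, QL) = 82.10° ✗; |QL| = 17.60 ✓.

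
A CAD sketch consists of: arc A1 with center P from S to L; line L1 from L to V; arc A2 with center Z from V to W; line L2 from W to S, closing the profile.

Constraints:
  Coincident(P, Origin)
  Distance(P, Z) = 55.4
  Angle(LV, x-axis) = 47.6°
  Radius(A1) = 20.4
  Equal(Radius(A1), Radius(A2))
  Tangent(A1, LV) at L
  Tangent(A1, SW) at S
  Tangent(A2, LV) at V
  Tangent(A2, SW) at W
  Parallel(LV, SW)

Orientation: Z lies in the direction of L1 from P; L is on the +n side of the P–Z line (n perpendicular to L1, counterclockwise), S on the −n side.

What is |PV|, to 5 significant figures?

59.037

The slot axis is L1's direction at 47.6°, so u = (cos 47.6°, sin 47.6°) = (0.67430, 0.73846) and n = (−sin 47.6°, cos 47.6°) = (-0.73846, 0.67430). P is at the origin and Z lies 55.4 along u from P, so Z = 55.4·u = (37.356, 40.910). Tangency of A1 to both parallel lines with radius 20.4 puts L and S at P ± 20.4·n: L = (-15.064, 13.756), S = (15.064, -13.756). Equal radii place V and W the same way about Z: V = Z + 20.4·n = (22.292, 54.666), W = Z − 20.4·n = (52.421, 27.155). Then |PV| = |V − P| = 59.037.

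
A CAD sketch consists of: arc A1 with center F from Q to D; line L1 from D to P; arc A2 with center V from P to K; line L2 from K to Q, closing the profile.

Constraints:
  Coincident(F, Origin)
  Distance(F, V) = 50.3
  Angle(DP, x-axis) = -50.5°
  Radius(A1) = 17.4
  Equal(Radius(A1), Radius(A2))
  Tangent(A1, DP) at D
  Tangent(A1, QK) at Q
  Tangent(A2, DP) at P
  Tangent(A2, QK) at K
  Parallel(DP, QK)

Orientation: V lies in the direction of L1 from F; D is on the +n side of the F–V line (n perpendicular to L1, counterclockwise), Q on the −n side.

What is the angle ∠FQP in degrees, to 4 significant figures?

55.32°

The slot axis is L1's direction at -50.5°, so u = (cos -50.5°, sin -50.5°) = (0.6361, -0.7716) and n = (−sin -50.5°, cos -50.5°) = (0.7716, 0.6361). F is at the origin and V lies 50.3 along u from F, so V = 50.3·u = (31.99, -38.81). Tangency of A1 to both parallel lines with radius 17.4 puts D and Q at F ± 17.4·n: D = (13.43, 11.07), Q = (-13.43, -11.07). Equal radii place P and K the same way about V: P = V + 17.4·n = (45.42, -27.74), K = V − 17.4·n = (18.57, -49.88). Then cos ∠FQP = QF·QP / (|QF||QP|), giving 55.32°.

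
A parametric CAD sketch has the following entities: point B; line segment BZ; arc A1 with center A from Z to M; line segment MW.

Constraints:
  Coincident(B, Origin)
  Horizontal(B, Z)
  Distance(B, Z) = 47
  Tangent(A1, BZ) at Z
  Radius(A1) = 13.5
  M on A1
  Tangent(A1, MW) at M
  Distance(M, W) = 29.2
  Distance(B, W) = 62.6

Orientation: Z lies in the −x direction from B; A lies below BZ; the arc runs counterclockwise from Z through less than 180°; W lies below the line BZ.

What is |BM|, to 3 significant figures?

62.0

Checks: |AM| = 13.50 ✓; ∠(AM, MW) = 90.00° ✓; |MW| = 29.20 ✓; |BW| = 62.60 ✓.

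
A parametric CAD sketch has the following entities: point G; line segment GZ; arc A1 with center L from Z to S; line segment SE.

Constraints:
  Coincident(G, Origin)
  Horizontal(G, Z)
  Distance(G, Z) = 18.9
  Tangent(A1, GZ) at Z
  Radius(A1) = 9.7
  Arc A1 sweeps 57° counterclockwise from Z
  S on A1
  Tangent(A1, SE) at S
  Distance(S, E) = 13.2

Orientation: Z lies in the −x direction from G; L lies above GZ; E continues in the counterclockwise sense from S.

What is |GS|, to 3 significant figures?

11.6

G is at the origin; GZ is horizontal with |GZ| = 18.9 and Z on the −x side, so Z = (-18.9, 0.00). A1 meets GZ tangentially, so LZ is at right angles to GZ, so L = Z + (0, 9.7) = (-18.9, 9.70). On A1, Z sits at bearing -90° from L; a 57° counterclockwise sweep puts S at bearing -33°, so S = L + 9.7·(cos -33°, sin -33°) = (-10.8, 4.42). Then |GS| = |S − G| = 11.6.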